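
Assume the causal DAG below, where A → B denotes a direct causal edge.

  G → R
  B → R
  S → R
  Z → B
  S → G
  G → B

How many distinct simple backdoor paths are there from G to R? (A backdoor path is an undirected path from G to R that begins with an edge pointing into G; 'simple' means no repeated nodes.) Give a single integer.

1

A backdoor path from G to R is any simple undirected path whose first edge points into G (i.e. leaves G via a parent).
Parents of G: {S}.
Enumerating:
  P1: G <- S -> R
That exhausts the simple backdoor paths. Count: 1.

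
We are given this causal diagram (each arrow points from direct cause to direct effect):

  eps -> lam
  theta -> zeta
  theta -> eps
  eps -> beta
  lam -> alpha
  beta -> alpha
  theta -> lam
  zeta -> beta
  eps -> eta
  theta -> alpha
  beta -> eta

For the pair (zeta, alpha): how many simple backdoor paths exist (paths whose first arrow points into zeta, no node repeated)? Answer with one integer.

A backdoor path from zeta to alpha is any simple undirected path whose first edge points into zeta (i.e. leaves zeta via a parent).
Parents of zeta: {theta}.
Enumerating:
  P1: zeta <- theta -> eps -> lam -> alpha
  P2: zeta <- theta -> eps -> beta -> alpha
  P3: zeta <- theta -> eps -> eta <- beta -> alpha
  P4: zeta <- theta -> lam <- eps -> beta -> alpha
  P5: zeta <- theta -> lam <- eps -> eta <- beta -> alpha
  P6: zeta <- theta -> lam -> alpha
  P7: zeta <- theta -> alpha
That exhausts the simple backdoor paths. Count: 7.

7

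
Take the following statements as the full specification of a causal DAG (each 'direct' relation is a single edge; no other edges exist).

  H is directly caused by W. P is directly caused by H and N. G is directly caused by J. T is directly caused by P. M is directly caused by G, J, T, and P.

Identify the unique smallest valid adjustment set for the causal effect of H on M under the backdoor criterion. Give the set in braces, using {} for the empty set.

Variables eligible for adjustment (non-descendants of H, excluding H and M): {G, J, N, W}.
Backdoor paths from H to M:
  (none)
With no backdoor paths the empty set already satisfies the criterion, and it is trivially minimal.

{}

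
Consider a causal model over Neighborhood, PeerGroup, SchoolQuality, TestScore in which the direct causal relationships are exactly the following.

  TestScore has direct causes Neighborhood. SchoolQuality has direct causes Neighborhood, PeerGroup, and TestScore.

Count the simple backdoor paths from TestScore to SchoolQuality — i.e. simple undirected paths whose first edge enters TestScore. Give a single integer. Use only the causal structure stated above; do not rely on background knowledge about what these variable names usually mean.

A backdoor path from TestScore to SchoolQuality is any simple undirected path whose first edge points into TestScore (i.e. leaves TestScore via a parent).
Parents of TestScore: {Neighborhood}.
Enumerating:
  P1: TestScore <- Neighborhood -> SchoolQuality
That exhausts the simple backdoor paths. Count: 1.

1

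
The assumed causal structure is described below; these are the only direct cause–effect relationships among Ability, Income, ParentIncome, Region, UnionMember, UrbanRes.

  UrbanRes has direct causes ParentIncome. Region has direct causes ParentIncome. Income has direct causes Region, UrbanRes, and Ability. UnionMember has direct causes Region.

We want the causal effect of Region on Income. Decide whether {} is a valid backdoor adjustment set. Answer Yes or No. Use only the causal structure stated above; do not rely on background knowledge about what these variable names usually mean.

Backdoor paths from Region to Income (paths whose first edge points into Region):
  P1: Region <- ParentIncome -> UrbanRes -> Income
Condition 1 (no descendant of Region in the set): holds — descendants of Region are {Income, UnionMember}; none are in {}.
Condition 2 (every backdoor path blocked by {}):
  P1: open — no interior node is in the conditioning set.
{} does not satisfy the backdoor criterion.

No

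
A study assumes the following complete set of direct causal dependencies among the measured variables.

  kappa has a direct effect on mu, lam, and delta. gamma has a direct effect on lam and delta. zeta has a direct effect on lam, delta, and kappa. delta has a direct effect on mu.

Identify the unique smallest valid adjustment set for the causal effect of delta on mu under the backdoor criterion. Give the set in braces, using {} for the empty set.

Variables eligible for adjustment (non-descendants of delta, excluding delta and mu): {gamma, kappa, lam, zeta}.
Backdoor paths from delta to mu:
  P1: delta <- gamma -> lam <- zeta -> kappa -> mu
  P2: delta <- gamma -> lam <- kappa -> mu
  P3: delta <- zeta -> kappa -> mu
  P4: delta <- zeta -> lam <- kappa -> mu
  P5: delta <- kappa -> mu
The empty set is not sufficient: P3 (delta <- zeta -> kappa -> mu) has no collider blocking it and no conditioned non-collider, so it is open.
Try {kappa}:
  P1: blocked at collider lam (neither it nor any descendant is in the conditioning set).
  P2: blocked at collider lam (neither it nor any descendant is in the conditioning set).
  P3: blocked at chain node kappa ∈ conditioning set.
  P4: blocked at collider lam (neither it nor any descendant is in the conditioning set).
  P5: blocked at fork node kappa ∈ conditioning set.
{kappa} contains no descendant of delta and blocks every backdoor path.
No other singleton works — e.g. {gamma} leaves P3 open — so {kappa} is the unique smallest valid adjustment set.

{kappa}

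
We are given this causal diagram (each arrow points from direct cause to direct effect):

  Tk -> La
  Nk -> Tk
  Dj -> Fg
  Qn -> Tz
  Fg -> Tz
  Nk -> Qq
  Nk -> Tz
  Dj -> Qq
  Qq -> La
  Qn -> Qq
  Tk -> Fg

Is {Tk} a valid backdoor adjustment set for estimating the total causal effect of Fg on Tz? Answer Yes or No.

Backdoor paths from Fg to Tz (paths whose first edge points into Fg):
  P1: Fg <- Dj -> Qq <- Qn -> Tz
  P2: Fg <- Dj -> Qq <- Nk -> Tz
  P3: Fg <- Dj -> Qq -> La <- Tk <- Nk -> Tz
  P4: Fg <- Tk <- Nk -> Qq <- Qn -> Tz
  P5: Fg <- Tk <- Nk -> Tz
  P6: Fg <- Tk -> La <- Qq <- Qn -> Tz
  P7: Fg <- Tk -> La <- Qq <- Nk -> Tz
Condition 1 (no descendant of Fg in the set): holds — descendants of Fg are {Tz}; none are in {Tk}.
Condition 2 (every backdoor path blocked by {Tk}):
  P1: blocked at collider Qq (neither it nor any descendant is in the conditioning set).
  P2: blocked at collider Qq (neither it nor any descendant is in the conditioning set).
  P3: blocked at collider La (neither it nor any descendant is in the conditioning set).
  P4: blocked at chain node Tk ∈ conditioning set.
  P5: blocked at chain node Tk ∈ conditioning set.
  P6: blocked at fork node Tk ∈ conditioning set.
  P7: blocked at fork node Tk ∈ conditioning set.
{Tk} satisfies the backdoor criterion.

Yes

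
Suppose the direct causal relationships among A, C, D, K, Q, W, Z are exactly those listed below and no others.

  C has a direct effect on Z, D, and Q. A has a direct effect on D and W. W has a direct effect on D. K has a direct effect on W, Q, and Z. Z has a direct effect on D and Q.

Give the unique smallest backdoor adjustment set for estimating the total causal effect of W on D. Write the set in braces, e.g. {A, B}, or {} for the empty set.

Variables eligible for adjustment (non-descendants of W, excluding W and D): {A, C, K, Q, Z}.
Backdoor paths from W to D:
  P1: W <- K -> Z <- C -> D
  P2: W <- K -> Z -> Q <- C -> D
  P3: W <- K -> Z -> D
  P4: W <- K -> Q <- C -> Z -> D
  P5: W <- K -> Q <- C -> D
  P6: W <- K -> Q <- Z <- C -> D
  P7: W <- K -> Q <- Z -> D
  P8: W <- A -> D
The empty set is not sufficient: P3 (W <- K -> Z -> D) has no collider blocking it and no conditioned non-collider, so it is open.
Try {A, K}:
  P1: blocked at fork node K ∈ conditioning set.
  P2: blocked at fork node K ∈ conditioning set.
  P3: blocked at fork node K ∈ conditioning set.
  P4: blocked at fork node K ∈ conditioning set.
  P5: blocked at fork node K ∈ conditioning set.
  P6: blocked at fork node K ∈ conditioning set.
  P7: blocked at fork node K ∈ conditioning set.
  P8: blocked at fork node A ∈ conditioning set.
{A, K} contains no descendant of W and blocks every backdoor path.
Every element of {A, K} is needed (dropping A leaves P8 open; dropping K leaves P3 open), so no proper subset is valid.
Among all size-2 subsets of the eligible variables, only {A, K} blocks every backdoor path, so it is the unique smallest valid adjustment set.

{A, K}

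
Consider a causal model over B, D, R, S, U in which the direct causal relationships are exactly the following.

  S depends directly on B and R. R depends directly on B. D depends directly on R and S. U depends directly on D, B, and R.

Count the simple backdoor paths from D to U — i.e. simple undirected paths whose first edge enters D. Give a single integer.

7

A backdoor path from D to U is any simple undirected path whose first edge points into D (i.e. leaves D via a parent).
Parents of D: {R, S}.
Enumerating:
  P1: D <- R <- B -> U
  P2: D <- R -> S <- B -> U
  P3: D <- R -> U
  P4: D <- S <- B -> R -> U
  P5: D <- S <- B -> U
  P6: D <- S <- R <- B -> U
  P7: D <- S <- R -> U
That exhausts the simple backdoor paths. Count: 7.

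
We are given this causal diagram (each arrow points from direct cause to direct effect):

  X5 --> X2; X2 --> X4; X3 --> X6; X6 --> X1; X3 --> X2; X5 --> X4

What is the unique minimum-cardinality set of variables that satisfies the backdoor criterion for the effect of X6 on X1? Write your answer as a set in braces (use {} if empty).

Variables eligible for adjustment (non-descendants of X6, excluding X6 and X1): {X2, X3, X4, X5}.
Backdoor paths from X6 to X1:
  (none)
With no backdoor paths the empty set already satisfies the criterion, and it is trivially minimal.

{}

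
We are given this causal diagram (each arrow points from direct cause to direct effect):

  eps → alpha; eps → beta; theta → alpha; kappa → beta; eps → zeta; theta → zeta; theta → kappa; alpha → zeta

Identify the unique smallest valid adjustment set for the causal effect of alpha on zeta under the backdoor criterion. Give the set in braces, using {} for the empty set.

{eps, theta}

Variables eligible for adjustment (non-descendants of alpha, excluding alpha and zeta): {beta, eps, kappa, theta}.
Backdoor paths from alpha to zeta:
  P1: alpha <- eps -> zeta
  P2: alpha <- eps -> beta <- kappa <- theta -> zeta
  P3: alpha <- theta -> kappa -> beta <- eps -> zeta
  P4: alpha <- theta -> zeta
The empty set is not sufficient: P1 (alpha <- eps -> zeta) has no collider blocking it and no conditioned non-collider, so it is open.
Try {eps, theta}:
  P1: blocked at fork node eps ∈ conditioning set.
  P2: blocked at fork node eps ∈ conditioning set.
  P3: blocked at fork node theta ∈ conditioning set.
  P4: blocked at fork node theta ∈ conditioning set.
{eps, theta} contains no descendant of alpha and blocks every backdoor path.
Every element of {eps, theta} is needed (dropping eps leaves P1 open; dropping theta leaves P4 open), so no proper subset is valid.
Among all size-2 subsets of the eligible variables, only {eps, theta} blocks every backdoor path, so it is the unique smallest valid adjustment set.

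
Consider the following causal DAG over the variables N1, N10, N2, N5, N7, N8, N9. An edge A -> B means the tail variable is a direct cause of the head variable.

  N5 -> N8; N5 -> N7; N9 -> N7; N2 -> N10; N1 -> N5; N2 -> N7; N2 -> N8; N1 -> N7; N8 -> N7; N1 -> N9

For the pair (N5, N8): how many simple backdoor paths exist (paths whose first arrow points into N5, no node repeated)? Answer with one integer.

4

A backdoor path from N5 to N8 is any simple undirected path whose first edge points into N5 (i.e. leaves N5 via a parent).
Parents of N5: {N1}.
Enumerating:
  P1: N5 <- N1 -> N9 -> N7 <- N2 -> N8
  P2: N5 <- N1 -> N9 -> N7 <- N8
  P3: N5 <- N1 -> N7 <- N2 -> N8
  P4: N5 <- N1 -> N7 <- N8
That exhausts the simple backdoor paths. Count: 4.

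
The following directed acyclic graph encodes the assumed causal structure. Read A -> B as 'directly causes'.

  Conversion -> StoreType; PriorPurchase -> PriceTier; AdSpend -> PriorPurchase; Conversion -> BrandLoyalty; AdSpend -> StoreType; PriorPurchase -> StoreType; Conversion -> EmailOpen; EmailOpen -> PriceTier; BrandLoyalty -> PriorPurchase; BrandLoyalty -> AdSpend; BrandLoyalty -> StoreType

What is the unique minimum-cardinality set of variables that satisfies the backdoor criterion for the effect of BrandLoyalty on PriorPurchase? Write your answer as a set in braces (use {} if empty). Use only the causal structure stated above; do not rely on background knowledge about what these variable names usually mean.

{}

Variables eligible for adjustment (non-descendants of BrandLoyalty, excluding BrandLoyalty and PriorPurchase): {Conversion, EmailOpen}.
Backdoor paths from BrandLoyalty to PriorPurchase:
  P1: BrandLoyalty <- Conversion -> EmailOpen -> PriceTier <- PriorPurchase
  P2: BrandLoyalty <- Conversion -> StoreType <- AdSpend -> PriorPurchase
  P3: BrandLoyalty <- Conversion -> StoreType <- PriorPurchase
Each backdoor path contains an unconditioned collider, so every path is already blocked with the empty conditioning set:
  P1: blocked at collider PriceTier (neither it nor any descendant is in the conditioning set).
  P2: blocked at collider StoreType (neither it nor any descendant is in the conditioning set).
  P3: blocked at collider StoreType (neither it nor any descendant is in the conditioning set).
The empty set is therefore the unique smallest valid set.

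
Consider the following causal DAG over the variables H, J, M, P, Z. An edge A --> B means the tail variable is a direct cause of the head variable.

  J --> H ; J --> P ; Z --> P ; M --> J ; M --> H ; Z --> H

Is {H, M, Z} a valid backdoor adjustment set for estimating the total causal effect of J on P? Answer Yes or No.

No

Backdoor paths from J to P (paths whose first edge points into J):
  P1: J <- M -> H <- Z -> P
Condition 1 (no descendant of J in the set): FAILS — H is a descendant of J.
Condition 2 (every backdoor path blocked by {H, M, Z}):
  P1: blocked at fork node M ∈ conditioning set.
{H, M, Z} does not satisfy the backdoor criterion.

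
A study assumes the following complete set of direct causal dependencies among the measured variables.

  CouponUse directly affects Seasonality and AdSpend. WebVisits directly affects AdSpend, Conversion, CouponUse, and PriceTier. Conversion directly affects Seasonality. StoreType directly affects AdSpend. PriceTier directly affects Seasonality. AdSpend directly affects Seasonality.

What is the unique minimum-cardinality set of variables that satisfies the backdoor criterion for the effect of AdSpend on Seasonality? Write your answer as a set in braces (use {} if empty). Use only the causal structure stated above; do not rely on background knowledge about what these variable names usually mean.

Variables eligible for adjustment (non-descendants of AdSpend, excluding AdSpend and Seasonality): {Conversion, CouponUse, PriceTier, StoreType, WebVisits}.
Backdoor paths from AdSpend to Seasonality:
  P1: AdSpend <- WebVisits -> CouponUse -> Seasonality
  P2: AdSpend <- WebVisits -> PriceTier -> Seasonality
  P3: AdSpend <- WebVisits -> Conversion -> Seasonality
  P4: AdSpend <- CouponUse <- WebVisits -> PriceTier -> Seasonality
  P5: AdSpend <- CouponUse <- WebVisits -> Conversion -> Seasonality
  P6: AdSpend <- CouponUse -> Seasonality
The empty set is not sufficient: P1 (AdSpend <- WebVisits -> CouponUse -> Seasonality) has no collider blocking it and no conditioned non-collider, so it is open.
Try {CouponUse, WebVisits}:
  P1: blocked at fork node WebVisits ∈ conditioning set.
  P2: blocked at fork node WebVisits ∈ conditioning set.
  P3: blocked at fork node WebVisits ∈ conditioning set.
  P4: blocked at chain node CouponUse ∈ conditioning set.
  P5: blocked at chain node CouponUse ∈ conditioning set.
  P6: blocked at fork node CouponUse ∈ conditioning set.
{CouponUse, WebVisits} contains no descendant of AdSpend and blocks every backdoor path.
Every element of {CouponUse, WebVisits} is needed (dropping CouponUse leaves P6 open; dropping WebVisits leaves P2 open), so no proper subset is valid.
Among all size-2 subsets of the eligible variables, only {CouponUse, WebVisits} blocks every backdoor path, so it is the unique smallest valid adjustment set.

{CouponUse, WebVisits}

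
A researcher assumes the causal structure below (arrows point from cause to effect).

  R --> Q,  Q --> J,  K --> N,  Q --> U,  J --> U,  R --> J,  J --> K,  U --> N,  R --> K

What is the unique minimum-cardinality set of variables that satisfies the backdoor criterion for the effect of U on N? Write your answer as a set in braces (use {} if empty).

Variables eligible for adjustment (non-descendants of U, excluding U and N): {J, K, Q, R}.
Backdoor paths from U to N:
  P1: U <- Q <- R -> J -> K -> N
  P2: U <- Q <- R -> K -> N
  P3: U <- Q -> J <- R -> K -> N
  P4: U <- Q -> J -> K -> N
  P5: U <- J <- R -> K -> N
  P6: U <- J <- Q <- R -> K -> N
  P7: U <- J -> K -> N
The empty set is not sufficient: P1 (U <- Q <- R -> J -> K -> N) has no collider blocking it and no conditioned non-collider, so it is open.
Try {K}:
  P1: blocked at chain node K ∈ conditioning set.
  P2: blocked at chain node K ∈ conditioning set.
  P3: blocked at chain node K ∈ conditioning set.
  P4: blocked at chain node K ∈ conditioning set.
  P5: blocked at chain node K ∈ conditioning set.
  P6: blocked at chain node K ∈ conditioning set.
  P7: blocked at chain node K ∈ conditioning set.
{K} contains no descendant of U and blocks every backdoor path.
No other singleton works — e.g. {R} leaves P4 open — so {K} is the unique smallest valid adjustment set.

{K}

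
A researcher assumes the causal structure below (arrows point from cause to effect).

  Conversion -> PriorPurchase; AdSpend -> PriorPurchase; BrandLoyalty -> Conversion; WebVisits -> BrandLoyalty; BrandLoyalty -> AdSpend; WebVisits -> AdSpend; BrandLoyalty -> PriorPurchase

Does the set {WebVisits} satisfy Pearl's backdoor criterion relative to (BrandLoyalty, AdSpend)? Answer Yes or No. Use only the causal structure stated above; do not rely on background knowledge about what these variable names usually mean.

Yes

Backdoor paths from BrandLoyalty to AdSpend (paths whose first edge points into BrandLoyalty):
  P1: BrandLoyalty <- WebVisits -> AdSpend
Condition 1 (no descendant of BrandLoyalty in the set): holds — descendants of BrandLoyalty are {AdSpend, Conversion, PriorPurchase}; none are in {WebVisits}.
Condition 2 (every backdoor path blocked by {WebVisits}):
  P1: blocked at fork node WebVisits ∈ conditioning set.
{WebVisits} satisfies the backdoor criterion.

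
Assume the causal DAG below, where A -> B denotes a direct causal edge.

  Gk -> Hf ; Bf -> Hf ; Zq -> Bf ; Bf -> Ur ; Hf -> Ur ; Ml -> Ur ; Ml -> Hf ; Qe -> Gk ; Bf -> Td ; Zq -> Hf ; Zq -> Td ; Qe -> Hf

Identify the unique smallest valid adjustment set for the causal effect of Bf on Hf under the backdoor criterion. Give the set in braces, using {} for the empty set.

Variables eligible for adjustment (non-descendants of Bf, excluding Bf and Hf): {Gk, Ml, Qe, Zq}.
Backdoor paths from Bf to Hf:
  P1: Bf <- Zq -> Hf
The empty set is not sufficient: P1 (Bf <- Zq -> Hf) has no collider blocking it and no conditioned non-collider, so it is open.
Try {Zq}:
  P1: blocked at fork node Zq ∈ conditioning set.
{Zq} contains no descendant of Bf and blocks every backdoor path.
No other singleton works — e.g. {Qe} leaves P1 open — so {Zq} is the unique smallest valid adjustment set.

{Zq}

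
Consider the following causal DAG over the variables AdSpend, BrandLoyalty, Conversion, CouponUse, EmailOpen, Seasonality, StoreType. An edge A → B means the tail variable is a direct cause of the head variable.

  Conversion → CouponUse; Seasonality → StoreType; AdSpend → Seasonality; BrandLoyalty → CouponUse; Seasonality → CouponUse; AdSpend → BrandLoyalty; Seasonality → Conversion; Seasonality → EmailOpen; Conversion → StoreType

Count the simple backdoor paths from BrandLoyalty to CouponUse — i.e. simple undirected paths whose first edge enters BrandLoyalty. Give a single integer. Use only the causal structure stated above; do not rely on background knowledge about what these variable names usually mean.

A backdoor path from BrandLoyalty to CouponUse is any simple undirected path whose first edge points into BrandLoyalty (i.e. leaves BrandLoyalty via a parent).
Parents of BrandLoyalty: {AdSpend}.
Enumerating:
  P1: BrandLoyalty <- AdSpend -> Seasonality -> Conversion -> CouponUse
  P2: BrandLoyalty <- AdSpend -> Seasonality -> StoreType <- Conversion -> CouponUse
  P3: BrandLoyalty <- AdSpend -> Seasonality -> CouponUse
That exhausts the simple backdoor paths. Count: 3.

3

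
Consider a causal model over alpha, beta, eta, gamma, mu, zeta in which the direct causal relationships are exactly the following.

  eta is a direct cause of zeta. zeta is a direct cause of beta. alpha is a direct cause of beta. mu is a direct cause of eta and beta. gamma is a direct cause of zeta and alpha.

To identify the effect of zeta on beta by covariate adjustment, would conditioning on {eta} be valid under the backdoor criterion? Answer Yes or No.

Backdoor paths from zeta to beta (paths whose first edge points into zeta):
  P1: zeta <- gamma -> alpha -> beta
  P2: zeta <- eta <- mu -> beta
Condition 1 (no descendant of zeta in the set): holds — descendants of zeta are {beta}; none are in {eta}.
Condition 2 (every backdoor path blocked by {eta}):
  P1: open — no interior node is in the conditioning set.
  P2: blocked at chain node eta ∈ conditioning set.
{eta} does not satisfy the backdoor criterion.

No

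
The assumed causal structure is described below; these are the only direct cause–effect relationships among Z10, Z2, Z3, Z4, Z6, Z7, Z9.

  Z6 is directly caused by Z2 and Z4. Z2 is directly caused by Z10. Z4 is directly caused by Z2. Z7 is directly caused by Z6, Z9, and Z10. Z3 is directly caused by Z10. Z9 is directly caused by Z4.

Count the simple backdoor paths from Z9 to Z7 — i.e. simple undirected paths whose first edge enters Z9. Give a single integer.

4

A backdoor path from Z9 to Z7 is any simple undirected path whose first edge points into Z9 (i.e. leaves Z9 via a parent).
Parents of Z9: {Z4}.
Enumerating:
  P1: Z9 <- Z4 <- Z2 <- Z10 -> Z7
  P2: Z9 <- Z4 <- Z2 -> Z6 -> Z7
  P3: Z9 <- Z4 -> Z6 <- Z2 <- Z10 -> Z7
  P4: Z9 <- Z4 -> Z6 -> Z7
That exhausts the simple backdoor paths. Count: 4.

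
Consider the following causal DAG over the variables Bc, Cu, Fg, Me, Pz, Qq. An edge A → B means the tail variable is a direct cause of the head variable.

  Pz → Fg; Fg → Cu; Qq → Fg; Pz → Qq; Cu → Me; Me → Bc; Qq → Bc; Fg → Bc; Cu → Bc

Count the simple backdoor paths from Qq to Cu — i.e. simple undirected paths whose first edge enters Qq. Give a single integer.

3

A backdoor path from Qq to Cu is any simple undirected path whose first edge points into Qq (i.e. leaves Qq via a parent).
Parents of Qq: {Pz}.
Enumerating:
  P1: Qq <- Pz -> Fg -> Cu
  P2: Qq <- Pz -> Fg -> Bc <- Cu
  P3: Qq <- Pz -> Fg -> Bc <- Me <- Cu
That exhausts the simple backdoor paths. Count: 3.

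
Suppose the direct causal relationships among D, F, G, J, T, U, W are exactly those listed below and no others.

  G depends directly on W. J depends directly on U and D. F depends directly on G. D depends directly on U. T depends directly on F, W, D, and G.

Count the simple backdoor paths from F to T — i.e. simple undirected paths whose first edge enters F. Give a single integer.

2

A backdoor path from F to T is any simple undirected path whose first edge points into F (i.e. leaves F via a parent).
Parents of F: {G}.
Enumerating:
  P1: F <- G <- W -> T
  P2: F <- G -> T
That exhausts the simple backdoor paths. Count: 2.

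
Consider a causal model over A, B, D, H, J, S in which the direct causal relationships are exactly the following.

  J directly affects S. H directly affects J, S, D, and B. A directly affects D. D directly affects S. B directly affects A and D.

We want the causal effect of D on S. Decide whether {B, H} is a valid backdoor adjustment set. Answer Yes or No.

Yes

Backdoor paths from D to S (paths whose first edge points into D):
  P1: D <- H -> J -> S
  P2: D <- H -> S
  P3: D <- B <- H -> J -> S
  P4: D <- B <- H -> S
  P5: D <- A <- B <- H -> J -> S
  P6: D <- A <- B <- H -> S
Condition 1 (no descendant of D in the set): holds — descendants of D are {S}; none are in {B, H}.
Condition 2 (every backdoor path blocked by {B, H}):
  P1: blocked at fork node H ∈ conditioning set.
  P2: blocked at fork node H ∈ conditioning set.
  P3: blocked at chain node B ∈ conditioning set.
  P4: blocked at chain node B ∈ conditioning set.
  P5: blocked at chain node B ∈ conditioning set.
  P6: blocked at chain node B ∈ conditioning set.
{B, H} satisfies the backdoor criterion.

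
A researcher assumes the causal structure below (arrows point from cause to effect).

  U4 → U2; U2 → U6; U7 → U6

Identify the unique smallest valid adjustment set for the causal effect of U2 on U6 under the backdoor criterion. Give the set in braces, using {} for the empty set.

Variables eligible for adjustment (non-descendants of U2, excluding U2 and U6): {U4, U7}.
Backdoor paths from U2 to U6:
  (none)
With no backdoor paths the empty set already satisfies the criterion, and it is trivially minimal.

{}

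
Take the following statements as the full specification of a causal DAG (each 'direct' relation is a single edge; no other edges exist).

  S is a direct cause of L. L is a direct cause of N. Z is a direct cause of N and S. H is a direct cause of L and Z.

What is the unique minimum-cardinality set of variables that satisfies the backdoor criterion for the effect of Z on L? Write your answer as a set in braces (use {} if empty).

{H}

Variables eligible for adjustment (non-descendants of Z, excluding Z and L): {H}.
Backdoor paths from Z to L:
  P1: Z <- H -> L
The empty set is not sufficient: P1 (Z <- H -> L) has no collider blocking it and no conditioned non-collider, so it is open.
Try {H}:
  P1: blocked at fork node H ∈ conditioning set.
{H} contains no descendant of Z and blocks every backdoor path.
{H} is the unique smallest valid adjustment set.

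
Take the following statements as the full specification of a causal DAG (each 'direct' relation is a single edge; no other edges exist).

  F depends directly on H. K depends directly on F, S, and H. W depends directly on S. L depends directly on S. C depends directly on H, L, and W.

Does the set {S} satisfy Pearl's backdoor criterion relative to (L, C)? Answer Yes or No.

Backdoor paths from L to C (paths whose first edge points into L):
  P1: L <- S -> W -> C
  P2: L <- S -> K <- H -> C
  P3: L <- S -> K <- F <- H -> C
Condition 1 (no descendant of L in the set): holds — descendants of L are {C}; none are in {S}.
Condition 2 (every backdoor path blocked by {S}):
  P1: blocked at fork node S ∈ conditioning set.
  P2: blocked at fork node S ∈ conditioning set.
  P3: blocked at fork node S ∈ conditioning set.
{S} satisfies the backdoor criterion.

Yes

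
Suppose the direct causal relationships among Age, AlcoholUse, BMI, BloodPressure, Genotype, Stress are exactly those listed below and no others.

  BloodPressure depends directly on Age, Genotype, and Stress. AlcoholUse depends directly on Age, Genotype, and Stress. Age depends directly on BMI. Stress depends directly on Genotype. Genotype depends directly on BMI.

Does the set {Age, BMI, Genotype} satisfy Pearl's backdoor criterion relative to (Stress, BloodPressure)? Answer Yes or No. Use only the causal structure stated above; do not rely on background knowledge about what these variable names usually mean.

Backdoor paths from Stress to BloodPressure (paths whose first edge points into Stress):
  P1: Stress <- Genotype <- BMI -> Age -> BloodPressure
  P2: Stress <- Genotype -> BloodPressure
  P3: Stress <- Genotype -> AlcoholUse <- Age -> BloodPressure
Condition 1 (no descendant of Stress in the set): holds — descendants of Stress are {AlcoholUse, BloodPressure}; none are in {Age, BMI, Genotype}.
Condition 2 (every backdoor path blocked by {Age, BMI, Genotype}):
  P1: blocked at chain node Genotype ∈ conditioning set.
  P2: blocked at fork node Genotype ∈ conditioning set.
  P3: blocked at fork node Genotype ∈ conditioning set.
{Age, BMI, Genotype} satisfies the backdoor criterion.

Yes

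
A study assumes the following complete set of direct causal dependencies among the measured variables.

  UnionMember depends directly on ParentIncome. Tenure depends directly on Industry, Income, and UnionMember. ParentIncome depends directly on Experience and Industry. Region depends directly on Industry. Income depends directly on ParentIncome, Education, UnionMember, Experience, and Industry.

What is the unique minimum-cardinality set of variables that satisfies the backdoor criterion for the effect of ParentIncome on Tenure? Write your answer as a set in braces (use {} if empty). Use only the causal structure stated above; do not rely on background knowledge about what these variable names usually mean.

{Experience, Industry}

Variables eligible for adjustment (non-descendants of ParentIncome, excluding ParentIncome and Tenure): {Education, Experience, Industry, Region}.
Backdoor paths from ParentIncome to Tenure:
  P1: ParentIncome <- Experience -> Income <- Industry -> Tenure
  P2: ParentIncome <- Experience -> Income <- UnionMember -> Tenure
  P3: ParentIncome <- Experience -> Income -> Tenure
  P4: ParentIncome <- Industry -> Income <- UnionMember -> Tenure
  P5: ParentIncome <- Industry -> Income -> Tenure
  P6: ParentIncome <- Industry -> Tenure
The empty set is not sufficient: P3 (ParentIncome <- Experience -> Income -> Tenure) has no collider blocking it and no conditioned non-collider, so it is open.
Try {Experience, Industry}:
  P1: blocked at fork node Experience ∈ conditioning set.
  P2: blocked at fork node Experience ∈ conditioning set.
  P3: blocked at fork node Experience ∈ conditioning set.
  P4: blocked at fork node Industry ∈ conditioning set.
  P5: blocked at fork node Industry ∈ conditioning set.
  P6: blocked at fork node Industry ∈ conditioning set.
{Experience, Industry} contains no descendant of ParentIncome and blocks every backdoor path.
Every element of {Experience, Industry} is needed (dropping Experience leaves P3 open; dropping Industry leaves P5 open), so no proper subset is valid.
Among all size-2 subsets of the eligible variables, only {Experience, Industry} blocks every backdoor path, so it is the unique smallest valid adjustment set.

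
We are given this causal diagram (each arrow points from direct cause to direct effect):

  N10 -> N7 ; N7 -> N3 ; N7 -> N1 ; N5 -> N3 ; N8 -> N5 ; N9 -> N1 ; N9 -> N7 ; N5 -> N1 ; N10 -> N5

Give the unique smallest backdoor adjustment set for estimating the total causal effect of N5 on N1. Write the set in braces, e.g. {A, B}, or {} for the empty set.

{N10}

Variables eligible for adjustment (non-descendants of N5, excluding N5 and N1): {N10, N7, N8, N9}.
Backdoor paths from N5 to N1:
  P1: N5 <- N10 -> N7 <- N9 -> N1
  P2: N5 <- N10 -> N7 -> N1
The empty set is not sufficient: P2 (N5 <- N10 -> N7 -> N1) has no collider blocking it and no conditioned non-collider, so it is open.
Try {N10}:
  P1: blocked at fork node N10 ∈ conditioning set.
  P2: blocked at fork node N10 ∈ conditioning set.
{N10} contains no descendant of N5 and blocks every backdoor path.
No other singleton works — e.g. {N9} leaves P2 open — so {N10} is the unique smallest valid adjustment set.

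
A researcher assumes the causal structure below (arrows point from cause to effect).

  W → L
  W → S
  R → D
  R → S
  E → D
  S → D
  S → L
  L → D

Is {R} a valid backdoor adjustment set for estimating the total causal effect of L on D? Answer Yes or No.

Backdoor paths from L to D (paths whose first edge points into L):
  P1: L <- W -> S <- R -> D
  P2: L <- W -> S -> D
  P3: L <- S <- R -> D
  P4: L <- S -> D
Condition 1 (no descendant of L in the set): holds — descendants of L are {D}; none are in {R}.
Condition 2 (every backdoor path blocked by {R}):
  P1: blocked at collider S (neither it nor any descendant is in the conditioning set).
  P2: open — no interior node is in the conditioning set.
  P3: blocked at fork node R ∈ conditioning set.
  P4: open — no interior node is in the conditioning set.
{R} does not satisfy the backdoor criterion.

No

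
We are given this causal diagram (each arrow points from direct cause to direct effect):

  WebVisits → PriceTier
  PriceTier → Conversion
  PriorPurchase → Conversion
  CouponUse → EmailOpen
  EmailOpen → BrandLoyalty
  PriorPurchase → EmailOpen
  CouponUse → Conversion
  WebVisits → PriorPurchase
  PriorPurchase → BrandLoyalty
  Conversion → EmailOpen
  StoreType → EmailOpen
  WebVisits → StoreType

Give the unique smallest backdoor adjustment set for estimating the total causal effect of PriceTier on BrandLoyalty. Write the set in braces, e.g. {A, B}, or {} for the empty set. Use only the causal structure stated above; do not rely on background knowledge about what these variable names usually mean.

{WebVisits}

Variables eligible for adjustment (non-descendants of PriceTier, excluding PriceTier and BrandLoyalty): {CouponUse, PriorPurchase, StoreType, WebVisits}.
Backdoor paths from PriceTier to BrandLoyalty:
  P1: PriceTier <- WebVisits -> PriorPurchase -> Conversion <- CouponUse -> EmailOpen -> BrandLoyalty
  P2: PriceTier <- WebVisits -> PriorPurchase -> Conversion -> EmailOpen -> BrandLoyalty
  P3: PriceTier <- WebVisits -> PriorPurchase -> EmailOpen -> BrandLoyalty
  P4: PriceTier <- WebVisits -> PriorPurchase -> BrandLoyalty
  P5: PriceTier <- WebVisits -> StoreType -> EmailOpen <- CouponUse -> Conversion <- PriorPurchase -> BrandLoyalty
  P6: PriceTier <- WebVisits -> StoreType -> EmailOpen <- PriorPurchase -> BrandLoyalty
  P7: PriceTier <- WebVisits -> StoreType -> EmailOpen <- Conversion <- PriorPurchase -> BrandLoyalty
  P8: PriceTier <- WebVisits -> StoreType -> EmailOpen -> BrandLoyalty
The empty set is not sufficient: P2 (PriceTier <- WebVisits -> PriorPurchase -> Conversion -> EmailOpen -> BrandLoyalty) has no collider blocking it and no conditioned non-collider, so it is open.
Try {WebVisits}:
  P1: blocked at fork node WebVisits ∈ conditioning set.
  P2: blocked at fork node WebVisits ∈ conditioning set.
  P3: blocked at fork node WebVisits ∈ conditioning set.
  P4: blocked at fork node WebVisits ∈ conditioning set.
  P5: blocked at fork node WebVisits ∈ conditioning set.
  P6: blocked at fork node WebVisits ∈ conditioning set.
  P7: blocked at fork node WebVisits ∈ conditioning set.
  P8: blocked at fork node WebVisits ∈ conditioning set.
{WebVisits} contains no descendant of PriceTier and blocks every backdoor path.
No other singleton works — e.g. {CouponUse} leaves P2 open — so {WebVisits} is the unique smallest valid adjustment set.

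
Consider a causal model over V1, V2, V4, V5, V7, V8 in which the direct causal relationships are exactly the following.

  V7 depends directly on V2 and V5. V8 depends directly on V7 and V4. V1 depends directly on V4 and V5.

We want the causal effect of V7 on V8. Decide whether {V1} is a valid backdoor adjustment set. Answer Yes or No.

No

Backdoor paths from V7 to V8 (paths whose first edge points into V7):
  P1: V7 <- V5 -> V1 <- V4 -> V8
Condition 1 (no descendant of V7 in the set): holds — descendants of V7 are {V8}; none are in {V1}.
Condition 2 (every backdoor path blocked by {V1}):
  P1: open — collider(s) V1 are conditioned on (or have a conditioned descendant) and no non-collider on the path is in the set.
{V1} does not satisfy the backdoor criterion.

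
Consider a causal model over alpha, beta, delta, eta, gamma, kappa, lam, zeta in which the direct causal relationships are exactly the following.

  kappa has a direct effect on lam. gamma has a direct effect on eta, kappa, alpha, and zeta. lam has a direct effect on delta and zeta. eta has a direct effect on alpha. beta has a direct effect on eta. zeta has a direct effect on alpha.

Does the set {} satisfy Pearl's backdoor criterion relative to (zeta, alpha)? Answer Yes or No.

No

Backdoor paths from zeta to alpha (paths whose first edge points into zeta):
  P1: zeta <- gamma -> eta -> alpha
  P2: zeta <- gamma -> alpha
  P3: zeta <- lam <- kappa <- gamma -> eta -> alpha
  P4: zeta <- lam <- kappa <- gamma -> alpha
Condition 1 (no descendant of zeta in the set): holds — descendants of zeta are {alpha}; none are in {}.
Condition 2 (every backdoor path blocked by {}):
  P1: open — no interior node is in the conditioning set.
  P2: open — no interior node is in the conditioning set.
  P3: open — no interior node is in the conditioning set.
  P4: open — no interior node is in the conditioning set.
{} does not satisfy the backdoor criterion.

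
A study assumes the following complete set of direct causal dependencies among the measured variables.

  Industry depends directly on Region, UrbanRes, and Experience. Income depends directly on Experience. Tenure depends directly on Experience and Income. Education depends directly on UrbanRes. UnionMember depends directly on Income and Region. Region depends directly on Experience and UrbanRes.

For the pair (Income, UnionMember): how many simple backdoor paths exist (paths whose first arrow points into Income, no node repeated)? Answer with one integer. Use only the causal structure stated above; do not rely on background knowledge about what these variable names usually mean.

A backdoor path from Income to UnionMember is any simple undirected path whose first edge points into Income (i.e. leaves Income via a parent).
Parents of Income: {Experience}.
Enumerating:
  P1: Income <- Experience -> Region -> UnionMember
  P2: Income <- Experience -> Industry <- UrbanRes -> Region -> UnionMember
  P3: Income <- Experience -> Industry <- Region -> UnionMember
That exhausts the simple backdoor paths. Count: 3.

3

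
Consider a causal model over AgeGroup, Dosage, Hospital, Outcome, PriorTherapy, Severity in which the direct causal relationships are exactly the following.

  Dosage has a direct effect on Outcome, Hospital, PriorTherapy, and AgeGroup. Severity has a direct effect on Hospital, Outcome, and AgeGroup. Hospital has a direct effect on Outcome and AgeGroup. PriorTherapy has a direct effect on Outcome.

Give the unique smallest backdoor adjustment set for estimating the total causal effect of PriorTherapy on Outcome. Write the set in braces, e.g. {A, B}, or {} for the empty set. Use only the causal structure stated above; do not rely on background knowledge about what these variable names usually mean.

Variables eligible for adjustment (non-descendants of PriorTherapy, excluding PriorTherapy and Outcome): {AgeGroup, Dosage, Hospital, Severity}.
Backdoor paths from PriorTherapy to Outcome:
  P1: PriorTherapy <- Dosage -> Hospital <- Severity -> Outcome
  P2: PriorTherapy <- Dosage -> Hospital -> Outcome
  P3: PriorTherapy <- Dosage -> Hospital -> AgeGroup <- Severity -> Outcome
  P4: PriorTherapy <- Dosage -> Outcome
  P5: PriorTherapy <- Dosage -> AgeGroup <- Severity -> Hospital -> Outcome
  P6: PriorTherapy <- Dosage -> AgeGroup <- Severity -> Outcome
  P7: PriorTherapy <- Dosage -> AgeGroup <- Hospital <- Severity -> Outcome
  P8: PriorTherapy <- Dosage -> AgeGroup <- Hospital -> Outcome
The empty set is not sufficient: P2 (PriorTherapy <- Dosage -> Hospital -> Outcome) has no collider blocking it and no conditioned non-collider, so it is open.
Try {Dosage}:
  P1: blocked at fork node Dosage ∈ conditioning set.
  P2: blocked at fork node Dosage ∈ conditioning set.
  P3: blocked at fork node Dosage ∈ conditioning set.
  P4: blocked at fork node Dosage ∈ conditioning set.
  P5: blocked at fork node Dosage ∈ conditioning set.
  P6: blocked at fork node Dosage ∈ conditioning set.
  P7: blocked at fork node Dosage ∈ conditioning set.
  P8: blocked at fork node Dosage ∈ conditioning set.
{Dosage} contains no descendant of PriorTherapy and blocks every backdoor path.
No other singleton works — e.g. {Severity} leaves P2 open — so {Dosage} is the unique smallest valid adjustment set.

{Dosage}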